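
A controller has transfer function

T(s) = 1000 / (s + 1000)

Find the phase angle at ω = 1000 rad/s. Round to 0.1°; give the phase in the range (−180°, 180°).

At s = jω = j1000:
pole (s+1000): 1000 + j1000 → |·| = √(1000²+1000²) = √2000000 ≈ 1414.2, ∠ = arctan(1000/1000) ≈ 45.00°
∠T = 0.00° − 45.00° = -45.00°

-45.0°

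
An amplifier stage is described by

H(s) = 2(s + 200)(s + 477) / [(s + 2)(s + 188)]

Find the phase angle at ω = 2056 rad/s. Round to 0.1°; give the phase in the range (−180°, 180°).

-13.3°

At s = jω = j2056:
zero (s+200): 200 + j2056 → |·| = √(200²+2056²) = √4267136 ≈ 2065.7, ∠ = arctan(2056/200) ≈ 84.44°
zero (s+477): 477 + j2056 → |·| = √(477²+2056²) = √4454665 ≈ 2110.6, ∠ = arctan(2056/477) ≈ 76.94°
pole (s+2): 2 + j2056 → |·| = √(2²+2056²) = √4227140 ≈ 2056, ∠ = arctan(2056/2) ≈ 89.94°
pole (s+188): 188 + j2056 → |·| = √(188²+2056²) = √4262480 ≈ 2064.6, ∠ = arctan(2056/188) ≈ 84.78°
∠H = 161.38° − 174.72° = -13.34°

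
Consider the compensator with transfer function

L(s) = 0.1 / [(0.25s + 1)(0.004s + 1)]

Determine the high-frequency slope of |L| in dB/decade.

-40 dB/decade

Each pole contributes −20 dB/decade at high frequency; each zero contributes +20 dB/decade.
Net: 0 zero(s) − 2 pole(s) → -40 dB/decade.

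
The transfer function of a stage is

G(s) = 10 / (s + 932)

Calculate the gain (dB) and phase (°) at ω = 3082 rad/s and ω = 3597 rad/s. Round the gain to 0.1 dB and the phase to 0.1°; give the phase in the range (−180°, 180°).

ω = 3082: -50.2 dB, -73.2°; ω = 3597: -51.4 dB, -75.5°

Substitute s = j3082:
Numerator: 10 = 10 + j0
Denominator: (j3082) + 932 = 932 + j3082
|N| = √(10² + 0²) ≈ 10, ∠N ≈ 0.00°
|D| = √(932² + 3082²) ≈ 3219.8, ∠D ≈ 73.17°
|G| = 10 / 3219.8 ≈ 0.0031058
Gain = 20 log₁₀(0.0031058) ≈ -50.16 dB
∠G = 0.00° − 73.17° = -73.17°

Substitute s = j3597:
Numerator: 10 = 10 + j0
Denominator: (j3597) + 932 = 932 + j3597
|N| = √(10² + 0²) ≈ 10, ∠N ≈ 0.00°
|D| = √(932² + 3597²) ≈ 3715.8, ∠D ≈ 75.47°
|G| = 10 / 3715.8 ≈ 0.0026912
Gain = 20 log₁₀(0.0026912) ≈ -51.40 dB
∠G = 0.00° − 75.47° = -75.47°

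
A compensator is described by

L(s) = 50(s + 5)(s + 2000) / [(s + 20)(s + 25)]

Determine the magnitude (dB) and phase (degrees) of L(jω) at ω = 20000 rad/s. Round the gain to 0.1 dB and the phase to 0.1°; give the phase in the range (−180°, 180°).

34.0 dB, -5.6°

At s = jω = j20000:
zero (s+5): 5 + j20000 → |·| = √(5²+20000²) = √400000025 ≈ 20000, ∠ = arctan(20000/5) ≈ 89.99°
zero (s+2000): 2000 + j20000 → |·| = √(2000²+20000²) = √404000000 ≈ 20100, ∠ = arctan(20000/2000) ≈ 84.29°
pole (s+20): 20 + j20000 → |·| = √(20²+20000²) = √400000400 ≈ 20000, ∠ = arctan(20000/20) ≈ 89.94°
pole (s+25): 25 + j20000 → |·| = √(25²+20000²) = √400000625 ≈ 20000, ∠ = arctan(20000/25) ≈ 89.93°
|L| = 50 · 4.02e+08 / 4e+08 ≈ 50.25
Gain = 20 log₁₀(50.25) ≈ 34.02 dB
∠L = 174.28° − 179.87° = -5.59°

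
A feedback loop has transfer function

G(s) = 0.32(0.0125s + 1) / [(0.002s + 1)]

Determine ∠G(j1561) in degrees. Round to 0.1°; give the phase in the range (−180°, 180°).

At ω = 1561 rad/s:
zero (1 + j1561·0.0125) = 1 + j19.5125 → |·| ≈ 19.538, ∠ ≈ 87.07°
pole (1 + j1561·0.002) = 1 + j3.122 → |·| ≈ 3.2782, ∠ ≈ 72.24°
∠G = (87.07°) − (72.24°) = 14.83°

14.8°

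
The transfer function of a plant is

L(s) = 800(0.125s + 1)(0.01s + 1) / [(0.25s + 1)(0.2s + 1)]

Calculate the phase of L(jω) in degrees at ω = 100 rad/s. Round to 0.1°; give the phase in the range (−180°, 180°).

-44.4°

At ω = 100 rad/s:
zero (1 + j100·0.125) = 1 + j12.5 → |·| ≈ 12.54, ∠ ≈ 85.43°
zero (1 + j100·0.01) = 1 + j1 → |·| ≈ 1.4142, ∠ ≈ 45.00°
pole (1 + j100·0.25) = 1 + j25 → |·| ≈ 25.02, ∠ ≈ 87.71°
pole (1 + j100·0.2) = 1 + j20 → |·| ≈ 20.025, ∠ ≈ 87.14°
∠L = (85.43° + 45.00°) − (87.71° + 87.14°) = -44.42°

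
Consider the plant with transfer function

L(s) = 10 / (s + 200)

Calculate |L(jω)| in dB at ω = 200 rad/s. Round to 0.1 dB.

-29.0 dB

Substitute s = j200:
Numerator: 10 = 10 + j0
Denominator: (j200) + 200 = 200 + j200
|N| = √(10² + 0²) ≈ 10, ∠N ≈ 0.00°
|D| = √(200² + 200²) ≈ 282.84, ∠D ≈ 45.00°
|L| = 10 / 282.84 ≈ 0.035356
Gain = 20 log₁₀(0.035356) ≈ -29.03 dB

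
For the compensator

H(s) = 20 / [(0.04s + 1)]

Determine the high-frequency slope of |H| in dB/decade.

-20 dB/decade

Each pole contributes −20 dB/decade at high frequency; each zero contributes +20 dB/decade.
Net: 0 zero(s) − 1 pole(s) → -20 dB/decade.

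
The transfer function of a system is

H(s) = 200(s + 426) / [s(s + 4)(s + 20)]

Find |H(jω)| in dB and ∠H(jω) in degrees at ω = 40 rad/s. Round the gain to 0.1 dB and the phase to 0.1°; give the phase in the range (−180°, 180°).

At s = jω = j40:
zero (s+426): 426 + j40 → |·| = √(426²+40²) = √183076 ≈ 427.87, ∠ = arctan(40/426) ≈ 5.36°
pole (s+4): 4 + j40 → |·| = √(4²+40²) = √1616 ≈ 40.2, ∠ = arctan(40/4) ≈ 84.29°
pole (s+20): 20 + j40 → |·| = √(20²+40²) = √2000 ≈ 44.721, ∠ = arctan(40/20) ≈ 63.43°
pole at origin: |s| = 40, ∠ = 90.00° (in denominator)
|H| = 200 · 427.87 / 71911 ≈ 1.19
Gain = 20 log₁₀(1.19) ≈ 1.51 dB
∠H = 5.36° − 237.72° = -232.36° ≡ 127.64° (principal value)

1.5 dB, 127.6°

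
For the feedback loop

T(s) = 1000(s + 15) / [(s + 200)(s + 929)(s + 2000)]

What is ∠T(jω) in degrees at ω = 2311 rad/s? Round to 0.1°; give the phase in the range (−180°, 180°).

-112.7°

At s = jω = j2311:
zero (s+15): 15 + j2311 → |·| = √(15²+2311²) = √5340946 ≈ 2311, ∠ = arctan(2311/15) ≈ 89.63°
pole (s+200): 200 + j2311 → |·| = √(200²+2311²) = √5380721 ≈ 2319.6, ∠ = arctan(2311/200) ≈ 85.05°
pole (s+929): 929 + j2311 → |·| = √(929²+2311²) = √6203762 ≈ 2490.7, ∠ = arctan(2311/929) ≈ 68.10°
pole (s+2000): 2000 + j2311 → |·| = √(2000²+2311²) = √9340721 ≈ 3056.3, ∠ = arctan(2311/2000) ≈ 49.13°
∠T = 89.63° − 202.28° = -112.65°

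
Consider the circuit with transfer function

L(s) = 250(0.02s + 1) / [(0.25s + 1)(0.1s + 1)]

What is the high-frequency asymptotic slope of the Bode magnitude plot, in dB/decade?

-20 dB/decade

Each pole contributes −20 dB/decade at high frequency; each zero contributes +20 dB/decade.
Net: 1 zero(s) − 2 pole(s) → -20 dB/decade.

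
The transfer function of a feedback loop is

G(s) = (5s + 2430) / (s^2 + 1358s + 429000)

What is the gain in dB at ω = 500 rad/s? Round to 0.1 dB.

-46.1 dB

Substitute s = j500:
Numerator: 5(j500) + 2430 = 2430 + j2500
Denominator: (j500)^2 + 1358(j500) + 429000 = 179000 + j679000
|N| = √(2430² + 2500²) ≈ 3486.4, ∠N ≈ 45.81°
|D| = √(179000² + 679000²) ≈ 7.022e+05, ∠D ≈ 75.23°
|G| = 3486.4 / 7.022e+05 ≈ 0.004965
Gain = 20 log₁₀(0.004965) ≈ -46.08 dB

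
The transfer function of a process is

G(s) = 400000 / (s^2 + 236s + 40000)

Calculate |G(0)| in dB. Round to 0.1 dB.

20.0 dB

G(0) = 400000 / 40000 = 10
20 log₁₀(10) ≈ 20.00 dB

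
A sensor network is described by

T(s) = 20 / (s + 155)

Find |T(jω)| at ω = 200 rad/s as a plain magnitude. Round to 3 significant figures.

0.0790

At s = jω = j200:
pole (s+155): 155 + j200 → |·| = √(155²+200²) = √64025 ≈ 253.03, ∠ = arctan(200/155) ≈ 52.22°
|T| = 20 / 253.03 ≈ 0.079042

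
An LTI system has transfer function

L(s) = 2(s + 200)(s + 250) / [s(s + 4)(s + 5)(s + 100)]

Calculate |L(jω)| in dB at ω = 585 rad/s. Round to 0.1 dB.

-103.6 dB

At s = jω = j585:
zero (s+200): 200 + j585 → |·| = √(200²+585²) = √382225 ≈ 618.24, ∠ = arctan(585/200) ≈ 71.13°
zero (s+250): 250 + j585 → |·| = √(250²+585²) = √404725 ≈ 636.18, ∠ = arctan(585/250) ≈ 66.86°
pole (s+4): 4 + j585 → |·| = √(4²+585²) = √342241 ≈ 585.01, ∠ = arctan(585/4) ≈ 89.61°
pole (s+5): 5 + j585 → |·| = √(5²+585²) = √342250 ≈ 585.02, ∠ = arctan(585/5) ≈ 89.51°
pole (s+100): 100 + j585 → |·| = √(100²+585²) = √352225 ≈ 593.49, ∠ = arctan(585/100) ≈ 80.30°
pole at origin: |s| = 585, ∠ = 90.00° (in denominator)
|L| = 2 · 3.9331e+05 / 1.1882e+11 ≈ 6.6203e-06
Gain = 20 log₁₀(6.6203e-06) ≈ -103.58 dB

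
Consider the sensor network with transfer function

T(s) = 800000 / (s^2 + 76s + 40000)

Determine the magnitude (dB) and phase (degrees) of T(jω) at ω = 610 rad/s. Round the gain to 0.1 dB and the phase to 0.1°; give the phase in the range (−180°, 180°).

7.6 dB, -172.1°

At s = jω = j610:
quadratic: (j610)² + 76·j610 + 40000 = -332100 + j46360 → |·| ≈ 3.3532e+05, ∠ ≈ 172.05°
|T| = 800000 / 3.3532e+05 ≈ 2.3858
Gain = 20 log₁₀(2.3858) ≈ 7.55 dB
∠T = 0.00° − 172.05° = -172.05°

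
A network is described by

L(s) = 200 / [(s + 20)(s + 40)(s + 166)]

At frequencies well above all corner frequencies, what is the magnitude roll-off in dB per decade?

-60 dB/decade

Each pole contributes −20 dB/decade at high frequency; each zero contributes +20 dB/decade.
Net: 0 zero(s) − 3 pole(s) → -60 dB/decade.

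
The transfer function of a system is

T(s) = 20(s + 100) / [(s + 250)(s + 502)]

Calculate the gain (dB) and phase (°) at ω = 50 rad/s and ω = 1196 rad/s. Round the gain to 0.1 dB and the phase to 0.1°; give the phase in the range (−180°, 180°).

At s = jω = j50:
zero (s+100): 100 + j50 → |·| = √(100²+50²) = √12500 ≈ 111.8, ∠ = arctan(50/100) ≈ 26.57°
pole (s+250): 250 + j50 → |·| = √(250²+50²) = √65000 ≈ 254.95, ∠ = arctan(50/250) ≈ 11.31°
pole (s+502): 502 + j50 → |·| = √(502²+50²) = √254504 ≈ 504.48, ∠ = arctan(50/502) ≈ 5.69°
|T| = 20 · 111.8 / 1.2862e+05 ≈ 0.017385
Gain = 20 log₁₀(0.017385) ≈ -35.20 dB
∠T = 26.57° − 17.00° = 9.57°

At s = jω = j1196:
zero (s+100): 100 + j1196 → |·| = √(100²+1196²) = √1440416 ≈ 1200.2, ∠ = arctan(1196/100) ≈ 85.22°
pole (s+250): 250 + j1196 → |·| = √(250²+1196²) = √1492916 ≈ 1221.8, ∠ = arctan(1196/250) ≈ 78.19°
pole (s+502): 502 + j1196 → |·| = √(502²+1196²) = √1682420 ≈ 1297.1, ∠ = arctan(1196/502) ≈ 67.23°
|T| = 20 · 1200.2 / 1.5848e+06 ≈ 0.015146
Gain = 20 log₁₀(0.015146) ≈ -36.39 dB
∠T = 85.22° − 145.42° = -60.20°

ω = 50: -35.2 dB, 9.6°; ω = 1196: -36.4 dB, -60.2°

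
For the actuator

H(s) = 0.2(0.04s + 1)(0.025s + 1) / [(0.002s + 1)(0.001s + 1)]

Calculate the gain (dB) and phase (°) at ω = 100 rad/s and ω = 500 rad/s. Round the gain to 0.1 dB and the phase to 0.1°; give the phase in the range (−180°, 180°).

At ω = 100 rad/s:
zero (1 + j100·0.04) = 1 + j4 → |·| ≈ 4.1231, ∠ ≈ 75.96°
zero (1 + j100·0.025) = 1 + j2.5 → |·| ≈ 2.6926, ∠ ≈ 68.20°
pole (1 + j100·0.002) = 1 + j0.2 → |·| ≈ 1.0198, ∠ ≈ 11.31°
pole (1 + j100·0.001) = 1 + j0.1 → |·| ≈ 1.005, ∠ ≈ 5.71°
|H| = 0.2 · 4.1231 · 2.6926 / (1.0198 · 1.005) ≈ 2.1664
Gain = 20 log₁₀(2.1664) ≈ 6.71 dB
∠H = (75.96° + 68.20°) − (11.31° + 5.71°) = 127.14°

At ω = 500 rad/s:
zero (1 + j500·0.04) = 1 + j20 → |·| ≈ 20.025, ∠ ≈ 87.14°
zero (1 + j500·0.025) = 1 + j12.5 → |·| ≈ 12.54, ∠ ≈ 85.43°
pole (1 + j500·0.002) = 1 + j1 → |·| ≈ 1.4142, ∠ ≈ 45.00°
pole (1 + j500·0.001) = 1 + j0.5 → |·| ≈ 1.118, ∠ ≈ 26.57°
|H| = 0.2 · 20.025 · 12.54 / (1.4142 · 1.118) ≈ 31.765
Gain = 20 log₁₀(31.765) ≈ 30.04 dB
∠H = (87.14° + 85.43°) − (45.00° + 26.57°) = 101.00°

ω = 100: 6.7 dB, 127.1°; ω = 500: 30.0 dB, 101.0°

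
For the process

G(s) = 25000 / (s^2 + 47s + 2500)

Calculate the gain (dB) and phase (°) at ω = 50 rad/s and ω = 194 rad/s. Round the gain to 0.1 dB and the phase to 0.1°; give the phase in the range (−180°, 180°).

At s = jω = j50:
quadratic: (j50)² + 47·j50 + 2500 = 0 + j2350 → |·| ≈ 2350, ∠ ≈ 90.00°
|G| = 25000 / 2350 ≈ 10.638
Gain = 20 log₁₀(10.638) ≈ 20.54 dB
∠G = 0.00° − 90.00° = -90.00°

At s = jω = j194:
quadratic: (j194)² + 47·j194 + 2500 = -35136 + j9118 → |·| ≈ 36300, ∠ ≈ 165.45°
|G| = 25000 / 36300 ≈ 0.68871
Gain = 20 log₁₀(0.68871) ≈ -3.24 dB
∠G = 0.00° − 165.45° = -165.45°

ω = 50: 20.5 dB, -90.0°; ω = 194: -3.2 dB, -165.5°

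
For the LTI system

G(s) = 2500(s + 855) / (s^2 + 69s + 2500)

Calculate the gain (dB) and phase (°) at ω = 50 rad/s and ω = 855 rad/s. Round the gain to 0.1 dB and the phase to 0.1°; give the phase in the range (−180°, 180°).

ω = 50: 55.9 dB, -86.7°; ω = 855: 12.3 dB, -130.4°

At s = jω = j50:
zero (s+855): 855 + j50 → |·| = √(855²+50²) = √733525 ≈ 856.46, ∠ = arctan(50/855) ≈ 3.35°
quadratic: (j50)² + 69·j50 + 2500 = 0 + j3450 → |·| ≈ 3450, ∠ ≈ 90.00°
|G| = 2500 · 856.46 / 3450 ≈ 620.62
Gain = 20 log₁₀(620.62) ≈ 55.86 dB
∠G = 3.35° − 90.00° = -86.65°

At s = jω = j855:
zero (s+855): 855 + j855 → |·| = √(855²+855²) = √1462050 ≈ 1209.2, ∠ = arctan(855/855) ≈ 45.00°
quadratic: (j855)² + 69·j855 + 2500 = -728525 + j58995 → |·| ≈ 7.3091e+05, ∠ ≈ 175.37°
|G| = 2500 · 1209.2 / 7.3091e+05 ≈ 4.1359
Gain = 20 log₁₀(4.1359) ≈ 12.33 dB
∠G = 45.00° − 175.37° = -130.37°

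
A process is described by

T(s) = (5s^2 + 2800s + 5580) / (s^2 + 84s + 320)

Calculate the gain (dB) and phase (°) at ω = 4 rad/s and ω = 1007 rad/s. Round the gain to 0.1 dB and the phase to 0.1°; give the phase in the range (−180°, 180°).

Substitute s = j4:
Numerator: 5(j4)^2 + 2800(j4) + 5580 = 5500 + j11200
Denominator: (j4)^2 + 84(j4) + 320 = 304 + j336
|N| = √(5500² + 11200²) ≈ 12478, ∠N ≈ 63.85°
|D| = √(304² + 336²) ≈ 453.11, ∠D ≈ 47.86°
|T| = 12478 / 453.11 ≈ 27.539
Gain = 20 log₁₀(27.539) ≈ 28.80 dB
∠T = 63.85° − 47.86° = 15.99°

Substitute s = j1007:
Numerator: 5(j1007)^2 + 2800(j1007) + 5580 = -5064665 + j2819600
Denominator: (j1007)^2 + 84(j1007) + 320 = -1013729 + j84588
|N| = √(5064665² + 2819600²) ≈ 5.7966e+06, ∠N ≈ 150.89°
|D| = √(1013729² + 84588²) ≈ 1.0173e+06, ∠D ≈ 175.23°
|T| = 5.7966e+06 / 1.0173e+06 ≈ 5.698
Gain = 20 log₁₀(5.698) ≈ 15.11 dB
∠T = 150.89° − 175.23° = -24.34°

ω = 4: 28.8 dB, 16.0°; ω = 1007: 15.1 dB, -24.3°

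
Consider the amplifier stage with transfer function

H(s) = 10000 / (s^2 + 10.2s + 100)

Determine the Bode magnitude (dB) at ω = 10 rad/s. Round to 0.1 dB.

39.8 dB

At s = jω = j10:
quadratic: (j10)² + 10.2·j10 + 100 = 0 + j102 → |·| ≈ 102, ∠ ≈ 90.00°
|H| = 10000 / 102 ≈ 98.039
Gain = 20 log₁₀(98.039) ≈ 39.83 dB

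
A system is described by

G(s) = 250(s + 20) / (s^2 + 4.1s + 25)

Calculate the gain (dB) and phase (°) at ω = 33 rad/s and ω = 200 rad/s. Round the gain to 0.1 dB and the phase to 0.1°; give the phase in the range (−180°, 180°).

At s = jω = j33:
zero (s+20): 20 + j33 → |·| = √(20²+33²) = √1489 ≈ 38.588, ∠ = arctan(33/20) ≈ 58.78°
quadratic: (j33)² + 4.1·j33 + 25 = -1064 + j135.3 → |·| ≈ 1072.6, ∠ ≈ 172.75°
|G| = 250 · 38.588 / 1072.6 ≈ 8.994
Gain = 20 log₁₀(8.994) ≈ 19.08 dB
∠G = 58.78° − 172.75° = -113.97°

At s = jω = j200:
zero (s+20): 20 + j200 → |·| = √(20²+200²) = √40400 ≈ 201, ∠ = arctan(200/20) ≈ 84.29°
quadratic: (j200)² + 4.1·j200 + 25 = -39975 + j820 → |·| ≈ 39983, ∠ ≈ 178.82°
|G| = 250 · 201 / 39983 ≈ 1.2568
Gain = 20 log₁₀(1.2568) ≈ 1.99 dB
∠G = 84.29° − 178.82° = -94.53°

ω = 33: 19.1 dB, -114.0°; ω = 200: 2.0 dB, -94.5°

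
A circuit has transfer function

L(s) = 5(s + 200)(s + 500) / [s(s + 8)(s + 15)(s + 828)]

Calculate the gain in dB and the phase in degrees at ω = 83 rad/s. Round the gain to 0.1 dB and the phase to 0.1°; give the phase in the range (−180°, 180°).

At s = jω = j83:
zero (s+200): 200 + j83 → |·| = √(200²+83²) = √46889 ≈ 216.54, ∠ = arctan(83/200) ≈ 22.54°
zero (s+500): 500 + j83 → |·| = √(500²+83²) = √256889 ≈ 506.84, ∠ = arctan(83/500) ≈ 9.43°
pole (s+8): 8 + j83 → |·| = √(8²+83²) = √6953 ≈ 83.385, ∠ = arctan(83/8) ≈ 84.49°
pole (s+15): 15 + j83 → |·| = √(15²+83²) = √7114 ≈ 84.345, ∠ = arctan(83/15) ≈ 79.76°
pole (s+828): 828 + j83 → |·| = √(828²+83²) = √692473 ≈ 832.15, ∠ = arctan(83/828) ≈ 5.72°
pole at origin: |s| = 83, ∠ = 90.00° (in denominator)
|L| = 5 · 1.0975e+05 / 4.8577e+08 ≈ 0.0011296
Gain = 20 log₁₀(0.0011296) ≈ -58.94 dB
∠L = 31.97° − 259.97° = -228.00° ≡ 132.00° (principal value)

-58.9 dB, 132.0°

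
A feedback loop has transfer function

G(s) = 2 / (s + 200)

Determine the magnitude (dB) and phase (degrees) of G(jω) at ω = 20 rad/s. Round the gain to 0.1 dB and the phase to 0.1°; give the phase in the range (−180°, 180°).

-40.0 dB, -5.7°

Substitute s = j20:
Numerator: 2 = 2 + j0
Denominator: (j20) + 200 = 200 + j20
|N| = √(2² + 0²) ≈ 2, ∠N ≈ 0.00°
|D| = √(200² + 20²) ≈ 201, ∠D ≈ 5.71°
|G| = 2 / 201 ≈ 0.0099502
Gain = 20 log₁₀(0.0099502) ≈ -40.04 dB
∠G = 0.00° − 5.71° = -5.71°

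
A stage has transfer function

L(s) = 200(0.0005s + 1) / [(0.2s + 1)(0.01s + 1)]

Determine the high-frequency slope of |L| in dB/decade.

-20 dB/decade

Each pole contributes −20 dB/decade at high frequency; each zero contributes +20 dB/decade.
Net: 1 zero(s) − 2 pole(s) → -20 dB/decade.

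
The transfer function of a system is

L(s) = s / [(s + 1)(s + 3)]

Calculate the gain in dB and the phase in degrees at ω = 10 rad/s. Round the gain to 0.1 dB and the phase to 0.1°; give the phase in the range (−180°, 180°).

At s = jω = j10:
zero at origin: s = j10 → |·| = 10, ∠ = 90.00°
pole (s+1): 1 + j10 → |·| = √(1²+10²) = √101 ≈ 10.05, ∠ = arctan(10/1) ≈ 84.29°
pole (s+3): 3 + j10 → |·| = √(3²+10²) = √109 ≈ 10.44, ∠ = arctan(10/3) ≈ 73.30°
|L| = 1 · 10 / 104.92 ≈ 0.095311
Gain = 20 log₁₀(0.095311) ≈ -20.42 dB
∠L = 90.00° − 157.59° = -67.59°

-20.4 dB, -67.6°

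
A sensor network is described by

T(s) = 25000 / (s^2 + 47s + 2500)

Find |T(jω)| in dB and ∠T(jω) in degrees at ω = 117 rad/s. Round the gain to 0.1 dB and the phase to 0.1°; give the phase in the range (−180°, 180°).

6.0 dB, -153.8°

At s = jω = j117:
quadratic: (j117)² + 47·j117 + 2500 = -11189 + j5499 → |·| ≈ 12467, ∠ ≈ 153.83°
|T| = 25000 / 12467 ≈ 2.0053
Gain = 20 log₁₀(2.0053) ≈ 6.04 dB
∠T = 0.00° − 153.83° = -153.83°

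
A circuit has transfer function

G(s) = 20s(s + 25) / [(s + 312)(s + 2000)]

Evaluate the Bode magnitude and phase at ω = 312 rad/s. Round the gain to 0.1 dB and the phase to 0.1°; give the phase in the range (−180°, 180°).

6.8 dB, 121.6°

At s = jω = j312:
zero (s+25): 25 + j312 → |·| = √(25²+312²) = √97969 ≈ 313, ∠ = arctan(312/25) ≈ 85.42°
zero at origin: s = j312 → |·| = 312, ∠ = 90.00°
pole (s+312): 312 + j312 → |·| = √(312²+312²) = √194688 ≈ 441.23, ∠ = arctan(312/312) ≈ 45.00°
pole (s+2000): 2000 + j312 → |·| = √(2000²+312²) = √4097344 ≈ 2024.2, ∠ = arctan(312/2000) ≈ 8.87°
|G| = 20 · 97656 / 8.9314e+05 ≈ 2.1868
Gain = 20 log₁₀(2.1868) ≈ 6.80 dB
∠G = 175.42° − 53.87° = 121.55°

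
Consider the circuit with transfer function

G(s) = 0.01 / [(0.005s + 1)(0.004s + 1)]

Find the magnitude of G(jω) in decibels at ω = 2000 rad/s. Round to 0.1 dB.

At ω = 2000 rad/s:
pole (1 + j2000·0.005) = 1 + j10 → |·| ≈ 10.05, ∠ ≈ 84.29°
pole (1 + j2000·0.004) = 1 + j8 → |·| ≈ 8.0623, ∠ ≈ 82.87°
|G| = 0.01 · 1 / (10.05 · 8.0623) ≈ 0.00012342
Gain = 20 log₁₀(0.00012342) ≈ -78.17 dB

-78.2 dB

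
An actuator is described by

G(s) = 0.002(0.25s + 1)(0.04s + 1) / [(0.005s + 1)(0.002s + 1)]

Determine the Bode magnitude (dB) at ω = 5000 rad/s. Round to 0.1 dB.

At ω = 5000 rad/s:
zero (1 + j5000·0.25) = 1 + j1250 → |·| ≈ 1250, ∠ ≈ 89.95°
zero (1 + j5000·0.04) = 1 + j200 → |·| ≈ 200, ∠ ≈ 89.71°
pole (1 + j5000·0.005) = 1 + j25 → |·| ≈ 25.02, ∠ ≈ 87.71°
pole (1 + j5000·0.002) = 1 + j10 → |·| ≈ 10.05, ∠ ≈ 84.29°
|G| = 0.002 · 1250 · 200 / (25.02 · 10.05) ≈ 1.9885
Gain = 20 log₁₀(1.9885) ≈ 5.97 dB

6.0 dB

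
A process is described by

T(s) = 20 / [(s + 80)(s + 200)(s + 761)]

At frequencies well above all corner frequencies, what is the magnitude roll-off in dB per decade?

Each pole contributes −20 dB/decade at high frequency; each zero contributes +20 dB/decade.
Net: 0 zero(s) − 3 pole(s) → -60 dB/decade.

-60 dB/decade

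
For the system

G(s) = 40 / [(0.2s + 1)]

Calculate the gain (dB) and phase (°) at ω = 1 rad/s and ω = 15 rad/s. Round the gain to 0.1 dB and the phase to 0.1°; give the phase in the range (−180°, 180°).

ω = 1: 31.9 dB, -11.3°; ω = 15: 22.0 dB, -71.6°

At ω = 1 rad/s:
pole (1 + j1·0.2) = 1 + j0.2 → |·| ≈ 1.0198, ∠ ≈ 11.31°
|G| = 40 · 1 / (1.0198) ≈ 39.223
Gain = 20 log₁₀(39.223) ≈ 31.87 dB
∠G = (0°) − (11.31°) = -11.31°

At ω = 15 rad/s:
pole (1 + j15·0.2) = 1 + j3 → |·| ≈ 3.1623, ∠ ≈ 71.57°
|G| = 40 · 1 / (3.1623) ≈ 12.649
Gain = 20 log₁₀(12.649) ≈ 22.04 dB
∠G = (0°) − (71.57°) = -71.57°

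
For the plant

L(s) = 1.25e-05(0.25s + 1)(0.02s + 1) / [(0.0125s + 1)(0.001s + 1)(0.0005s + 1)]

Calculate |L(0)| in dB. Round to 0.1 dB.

L(0) = 1.25e-05 · 1 / 1 = 1.25e-05
20 log₁₀(1.25e-05) ≈ -98.06 dB

-98.1 dB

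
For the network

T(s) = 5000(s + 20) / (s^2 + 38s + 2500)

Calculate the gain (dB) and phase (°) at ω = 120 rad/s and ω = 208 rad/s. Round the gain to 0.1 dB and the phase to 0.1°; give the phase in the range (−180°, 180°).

At s = jω = j120:
zero (s+20): 20 + j120 → |·| = √(20²+120²) = √14800 ≈ 121.66, ∠ = arctan(120/20) ≈ 80.54°
quadratic: (j120)² + 38·j120 + 2500 = -11900 + j4560 → |·| ≈ 12744, ∠ ≈ 159.03°
|T| = 5000 · 121.66 / 12744 ≈ 47.732
Gain = 20 log₁₀(47.732) ≈ 33.58 dB
∠T = 80.54° − 159.03° = -78.49°

At s = jω = j208:
zero (s+20): 20 + j208 → |·| = √(20²+208²) = √43664 ≈ 208.96, ∠ = arctan(208/20) ≈ 84.51°
quadratic: (j208)² + 38·j208 + 2500 = -40764 + j7904 → |·| ≈ 41523, ∠ ≈ 169.03°
|T| = 5000 · 208.96 / 41523 ≈ 25.162
Gain = 20 log₁₀(25.162) ≈ 28.01 dB
∠T = 84.51° − 169.03° = -84.52°

ω = 120: 33.6 dB, -78.5°; ω = 208: 28.0 dB, -84.5°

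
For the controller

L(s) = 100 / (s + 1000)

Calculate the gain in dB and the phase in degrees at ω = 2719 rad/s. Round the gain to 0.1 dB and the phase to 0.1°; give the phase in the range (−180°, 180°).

-29.2 dB, -69.8°

At s = jω = j2719:
pole (s+1000): 1000 + j2719 → |·| = √(1000²+2719²) = √8392961 ≈ 2897.1, ∠ = arctan(2719/1000) ≈ 69.81°
|L| = 100 / 2897.1 ≈ 0.034517
Gain = 20 log₁₀(0.034517) ≈ -29.24 dB
∠L = 0.00° − 69.81° = -69.81°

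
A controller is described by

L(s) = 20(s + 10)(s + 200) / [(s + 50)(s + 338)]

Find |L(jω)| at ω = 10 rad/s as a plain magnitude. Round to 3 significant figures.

3.28

At s = jω = j10:
zero (s+10): 10 + j10 → |·| = √(10²+10²) = √200 ≈ 14.142, ∠ = arctan(10/10) ≈ 45.00°
zero (s+200): 200 + j10 → |·| = √(200²+10²) = √40100 ≈ 200.25, ∠ = arctan(10/200) ≈ 2.86°
pole (s+50): 50 + j10 → |·| = √(50²+10²) = √2600 ≈ 50.99, ∠ = arctan(10/50) ≈ 11.31°
pole (s+338): 338 + j10 → |·| = √(338²+10²) = √114344 ≈ 338.15, ∠ = arctan(10/338) ≈ 1.69°
|L| = 20 · 2831.9 / 17242 ≈ 3.2849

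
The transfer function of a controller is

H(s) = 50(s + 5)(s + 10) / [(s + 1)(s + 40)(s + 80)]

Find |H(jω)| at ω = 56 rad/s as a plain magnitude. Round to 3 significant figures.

At s = jω = j56:
zero (s+5): 5 + j56 → |·| = √(5²+56²) = √3161 ≈ 56.223, ∠ = arctan(56/5) ≈ 84.90°
zero (s+10): 10 + j56 → |·| = √(10²+56²) = √3236 ≈ 56.886, ∠ = arctan(56/10) ≈ 79.88°
pole (s+1): 1 + j56 → |·| = √(1²+56²) = √3137 ≈ 56.009, ∠ = arctan(56/1) ≈ 88.98°
pole (s+40): 40 + j56 → |·| = √(40²+56²) = √4736 ≈ 68.819, ∠ = arctan(56/40) ≈ 54.46°
pole (s+80): 80 + j56 → |·| = √(80²+56²) = √9536 ≈ 97.652, ∠ = arctan(56/80) ≈ 34.99°
|H| = 50 · 3198.3 / 3.764e+05 ≈ 0.42485

0.425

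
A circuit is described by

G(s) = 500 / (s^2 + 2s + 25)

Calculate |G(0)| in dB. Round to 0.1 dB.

G(0) = 500 / 25 = 20
20 log₁₀(20) ≈ 26.02 dB

26.0 dB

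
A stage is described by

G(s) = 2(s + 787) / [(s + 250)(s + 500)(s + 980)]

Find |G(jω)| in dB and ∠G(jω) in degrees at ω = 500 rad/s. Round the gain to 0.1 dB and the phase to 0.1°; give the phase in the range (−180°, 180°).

At s = jω = j500:
zero (s+787): 787 + j500 → |·| = √(787²+500²) = √869369 ≈ 932.4, ∠ = arctan(500/787) ≈ 32.43°
pole (s+250): 250 + j500 → |·| = √(250²+500²) = √312500 ≈ 559.02, ∠ = arctan(500/250) ≈ 63.43°
pole (s+500): 500 + j500 → |·| = √(500²+500²) = √500000 ≈ 707.11, ∠ = arctan(500/500) ≈ 45.00°
pole (s+980): 980 + j500 → |·| = √(980²+500²) = √1210400 ≈ 1100.2, ∠ = arctan(500/980) ≈ 27.03°
|G| = 2 · 932.4 / 4.349e+08 ≈ 4.2879e-06
Gain = 20 log₁₀(4.2879e-06) ≈ -107.36 dB
∠G = 32.43° − 135.46° = -103.03°

-107.4 dB, -103.0°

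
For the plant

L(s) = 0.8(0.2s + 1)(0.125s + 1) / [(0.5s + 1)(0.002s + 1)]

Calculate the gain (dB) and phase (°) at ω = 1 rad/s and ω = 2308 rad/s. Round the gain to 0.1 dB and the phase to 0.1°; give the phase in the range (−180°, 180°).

At ω = 1 rad/s:
zero (1 + j1·0.2) = 1 + j0.2 → |·| ≈ 1.0198, ∠ ≈ 11.31°
zero (1 + j1·0.125) = 1 + j0.125 → |·| ≈ 1.0078, ∠ ≈ 7.13°
pole (1 + j1·0.5) = 1 + j0.5 → |·| ≈ 1.118, ∠ ≈ 26.57°
pole (1 + j1·0.002) = 1 + j0.002 → |·| ≈ 1, ∠ ≈ 0.11°
|L| = 0.8 · 1.0198 · 1.0078 / (1.118 · 1) ≈ 0.73542
Gain = 20 log₁₀(0.73542) ≈ -2.67 dB
∠L = (11.31° + 7.13°) − (26.57° + 0.11°) = -8.24°

At ω = 2308 rad/s:
zero (1 + j2308·0.2) = 1 + j461.6 → |·| ≈ 461.6, ∠ ≈ 89.88°
zero (1 + j2308·0.125) = 1 + j288.5 → |·| ≈ 288.5, ∠ ≈ 89.80°
pole (1 + j2308·0.5) = 1 + j1154 → |·| ≈ 1154, ∠ ≈ 89.95°
pole (1 + j2308·0.002) = 1 + j4.616 → |·| ≈ 4.7231, ∠ ≈ 77.78°
|L| = 0.8 · 461.6 · 288.5 / (1154 · 4.7231) ≈ 19.546
Gain = 20 log₁₀(19.546) ≈ 25.82 dB
∠L = (89.88° + 89.80°) − (89.95° + 77.78°) = 11.95°

ω = 1: -2.7 dB, -8.2°; ω = 2308: 25.8 dB, 12.0°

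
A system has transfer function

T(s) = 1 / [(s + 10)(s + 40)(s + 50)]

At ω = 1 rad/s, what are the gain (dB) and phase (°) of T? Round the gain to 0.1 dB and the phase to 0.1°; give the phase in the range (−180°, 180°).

At s = jω = j1:
pole (s+10): 10 + j1 → |·| = √(10²+1²) = √101 ≈ 10.05, ∠ = arctan(1/10) ≈ 5.71°
pole (s+40): 40 + j1 → |·| = √(40²+1²) = √1601 ≈ 40.012, ∠ = arctan(1/40) ≈ 1.43°
pole (s+50): 50 + j1 → |·| = √(50²+1²) = √2501 ≈ 50.01, ∠ = arctan(1/50) ≈ 1.15°
|T| = 1 / 20110 ≈ 4.9727e-05
Gain = 20 log₁₀(4.9727e-05) ≈ -86.07 dB
∠T = 0.00° − 8.29° = -8.29°

-86.1 dB, -8.3°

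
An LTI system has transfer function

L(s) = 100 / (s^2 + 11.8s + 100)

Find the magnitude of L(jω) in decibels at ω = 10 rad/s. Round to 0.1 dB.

-1.4 dB

At s = jω = j10:
quadratic: (j10)² + 11.8·j10 + 100 = 0 + j118 → |·| ≈ 118, ∠ ≈ 90.00°
|L| = 100 / 118 ≈ 0.84746
Gain = 20 log₁₀(0.84746) ≈ -1.44 dB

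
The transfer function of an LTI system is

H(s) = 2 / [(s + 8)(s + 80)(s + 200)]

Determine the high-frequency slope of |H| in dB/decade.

Each pole contributes −20 dB/decade at high frequency; each zero contributes +20 dB/decade.
Net: 0 zero(s) − 3 pole(s) → -60 dB/decade.

-60 dB/decade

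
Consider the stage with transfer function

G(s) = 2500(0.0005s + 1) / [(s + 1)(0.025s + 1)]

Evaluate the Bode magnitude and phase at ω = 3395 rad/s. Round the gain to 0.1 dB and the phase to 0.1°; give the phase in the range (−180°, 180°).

-35.3 dB, -119.8°

At ω = 3395 rad/s:
zero (1 + j3395·0.0005) = 1 + j1.6975 → |·| ≈ 1.9702, ∠ ≈ 59.50°
pole (1 + j3395·1) = 1 + j3395 → |·| ≈ 3395, ∠ ≈ 89.98°
pole (1 + j3395·0.025) = 1 + j84.875 → |·| ≈ 84.881, ∠ ≈ 89.32°
|G| = 2500 · 1.9702 / (3395 · 84.881) ≈ 0.017092
Gain = 20 log₁₀(0.017092) ≈ -35.34 dB
∠G = (59.50°) − (89.98° + 89.32°) = -119.80°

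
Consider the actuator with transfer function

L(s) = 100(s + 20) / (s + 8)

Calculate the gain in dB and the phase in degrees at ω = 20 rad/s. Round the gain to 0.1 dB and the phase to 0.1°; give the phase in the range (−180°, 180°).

At s = jω = j20:
zero (s+20): 20 + j20 → |·| = √(20²+20²) = √800 ≈ 28.284, ∠ = arctan(20/20) ≈ 45.00°
pole (s+8): 8 + j20 → |·| = √(8²+20²) = √464 ≈ 21.541, ∠ = arctan(20/8) ≈ 68.20°
|L| = 100 · 28.284 / 21.541 ≈ 131.3
Gain = 20 log₁₀(131.3) ≈ 42.37 dB
∠L = 45.00° − 68.20° = -23.20°

42.4 dB, -23.2°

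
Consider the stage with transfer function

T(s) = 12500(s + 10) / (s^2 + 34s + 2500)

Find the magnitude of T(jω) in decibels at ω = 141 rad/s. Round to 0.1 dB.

39.8 dB

At s = jω = j141:
zero (s+10): 10 + j141 → |·| = √(10²+141²) = √19981 ≈ 141.35, ∠ = arctan(141/10) ≈ 85.94°
quadratic: (j141)² + 34·j141 + 2500 = -17381 + j4794 → |·| ≈ 18030, ∠ ≈ 164.58°
|T| = 12500 · 141.35 / 18030 ≈ 97.996
Gain = 20 log₁₀(97.996) ≈ 39.82 dB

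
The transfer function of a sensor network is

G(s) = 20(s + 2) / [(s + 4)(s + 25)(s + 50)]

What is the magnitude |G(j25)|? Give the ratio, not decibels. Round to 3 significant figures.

At s = jω = j25:
zero (s+2): 2 + j25 → |·| = √(2²+25²) = √629 ≈ 25.08, ∠ = arctan(25/2) ≈ 85.43°
pole (s+4): 4 + j25 → |·| = √(4²+25²) = √641 ≈ 25.318, ∠ = arctan(25/4) ≈ 80.91°
pole (s+25): 25 + j25 → |·| = √(25²+25²) = √1250 ≈ 35.355, ∠ = arctan(25/25) ≈ 45.00°
pole (s+50): 50 + j25 → |·| = √(50²+25²) = √3125 ≈ 55.902, ∠ = arctan(25/50) ≈ 26.57°
|G| = 20 · 25.08 / 50039 ≈ 0.010024

0.0100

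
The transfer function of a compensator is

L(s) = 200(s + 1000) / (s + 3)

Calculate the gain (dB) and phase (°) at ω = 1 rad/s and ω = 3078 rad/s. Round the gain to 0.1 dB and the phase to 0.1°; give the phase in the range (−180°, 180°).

At s = jω = j1:
zero (s+1000): 1000 + j1 → |·| = √(1000²+1²) = √1000001 ≈ 1000, ∠ = arctan(1/1000) ≈ 0.06°
pole (s+3): 3 + j1 → |·| = √(3²+1²) = √10 ≈ 3.1623, ∠ = arctan(1/3) ≈ 18.43°
|L| = 200 · 1000 / 3.1623 ≈ 63245
Gain = 20 log₁₀(63245) ≈ 96.02 dB
∠L = 0.06° − 18.43° = -18.37°

At s = jω = j3078:
zero (s+1000): 1000 + j3078 → |·| = √(1000²+3078²) = √10474084 ≈ 3236.4, ∠ = arctan(3078/1000) ≈ 72.00°
pole (s+3): 3 + j3078 → |·| = √(3²+3078²) = √9474093 ≈ 3078, ∠ = arctan(3078/3) ≈ 89.94°
|L| = 200 · 3236.4 / 3078 ≈ 210.29
Gain = 20 log₁₀(210.29) ≈ 46.46 dB
∠L = 72.00° − 89.94° = -17.94°

ω = 1: 96.0 dB, -18.4°; ω = 3078: 46.5 dB, -17.9°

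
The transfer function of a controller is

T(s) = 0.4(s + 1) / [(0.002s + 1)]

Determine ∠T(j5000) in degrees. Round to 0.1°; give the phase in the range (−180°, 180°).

5.7°

At ω = 5000 rad/s:
zero (1 + j5000·1) = 1 + j5000 → |·| ≈ 5000, ∠ ≈ 89.99°
pole (1 + j5000·0.002) = 1 + j10 → |·| ≈ 10.05, ∠ ≈ 84.29°
∠T = (89.99°) − (84.29°) = 5.70°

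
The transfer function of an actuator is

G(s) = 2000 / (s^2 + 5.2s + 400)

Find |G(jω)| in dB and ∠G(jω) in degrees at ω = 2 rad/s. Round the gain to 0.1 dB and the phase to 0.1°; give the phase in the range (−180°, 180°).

14.1 dB, -1.5°

At s = jω = j2:
quadratic: (j2)² + 5.2·j2 + 400 = 396 + j10.4 → |·| ≈ 396.14, ∠ ≈ 1.50°
|G| = 2000 / 396.14 ≈ 5.0487
Gain = 20 log₁₀(5.0487) ≈ 14.06 dB
∠G = 0.00° − 1.50° = -1.50°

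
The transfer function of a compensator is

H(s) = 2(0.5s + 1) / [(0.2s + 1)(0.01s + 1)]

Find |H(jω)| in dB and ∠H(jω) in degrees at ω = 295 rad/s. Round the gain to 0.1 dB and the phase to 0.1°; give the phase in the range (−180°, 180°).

4.1 dB, -70.7°

At ω = 295 rad/s:
zero (1 + j295·0.5) = 1 + j147.5 → |·| ≈ 147.5, ∠ ≈ 89.61°
pole (1 + j295·0.2) = 1 + j59 → |·| ≈ 59.008, ∠ ≈ 89.03°
pole (1 + j295·0.01) = 1 + j2.95 → |·| ≈ 3.1149, ∠ ≈ 71.27°
|H| = 2 · 147.5 / (59.008 · 3.1149) ≈ 1.605
Gain = 20 log₁₀(1.605) ≈ 4.11 dB
∠H = (89.61°) − (89.03° + 71.27°) = -70.69°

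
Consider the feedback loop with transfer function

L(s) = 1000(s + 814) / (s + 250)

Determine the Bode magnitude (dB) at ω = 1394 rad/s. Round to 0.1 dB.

At s = jω = j1394:
zero (s+814): 814 + j1394 → |·| = √(814²+1394²) = √2605832 ≈ 1614.3, ∠ = arctan(1394/814) ≈ 59.72°
pole (s+250): 250 + j1394 → |·| = √(250²+1394²) = √2005736 ≈ 1416.2, ∠ = arctan(1394/250) ≈ 79.83°
|L| = 1000 · 1614.3 / 1416.2 ≈ 1139.9
Gain = 20 log₁₀(1139.9) ≈ 61.14 dB

61.1 dB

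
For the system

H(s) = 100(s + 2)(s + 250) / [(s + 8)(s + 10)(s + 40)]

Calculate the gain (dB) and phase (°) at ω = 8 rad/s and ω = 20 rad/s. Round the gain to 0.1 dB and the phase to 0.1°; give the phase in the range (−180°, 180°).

ω = 8: 30.9 dB, -17.2°; ω = 20: 27.4 dB, -69.3°

At s = jω = j8:
zero (s+2): 2 + j8 → |·| = √(2²+8²) = √68 ≈ 8.2462, ∠ = arctan(8/2) ≈ 75.96°
zero (s+250): 250 + j8 → |·| = √(250²+8²) = √62564 ≈ 250.13, ∠ = arctan(8/250) ≈ 1.83°
pole (s+8): 8 + j8 → |·| = √(8²+8²) = √128 ≈ 11.314, ∠ = arctan(8/8) ≈ 45.00°
pole (s+10): 10 + j8 → |·| = √(10²+8²) = √164 ≈ 12.806, ∠ = arctan(8/10) ≈ 38.66°
pole (s+40): 40 + j8 → |·| = √(40²+8²) = √1664 ≈ 40.792, ∠ = arctan(8/40) ≈ 11.31°
|H| = 100 · 2062.6 / 5910.2 ≈ 34.899
Gain = 20 log₁₀(34.899) ≈ 30.86 dB
∠H = 77.79° − 94.97° = -17.18°

At s = jω = j20:
zero (s+2): 2 + j20 → |·| = √(2²+20²) = √404 ≈ 20.1, ∠ = arctan(20/2) ≈ 84.29°
zero (s+250): 250 + j20 → |·| = √(250²+20²) = √62900 ≈ 250.8, ∠ = arctan(20/250) ≈ 4.57°
pole (s+8): 8 + j20 → |·| = √(8²+20²) = √464 ≈ 21.541, ∠ = arctan(20/8) ≈ 68.20°
pole (s+10): 10 + j20 → |·| = √(10²+20²) = √500 ≈ 22.361, ∠ = arctan(20/10) ≈ 63.43°
pole (s+40): 40 + j20 → |·| = √(40²+20²) = √2000 ≈ 44.721, ∠ = arctan(20/40) ≈ 26.57°
|H| = 100 · 5041.1 / 21541 ≈ 23.402
Gain = 20 log₁₀(23.402) ≈ 27.39 dB
∠H = 88.86° − 158.20° = -69.34°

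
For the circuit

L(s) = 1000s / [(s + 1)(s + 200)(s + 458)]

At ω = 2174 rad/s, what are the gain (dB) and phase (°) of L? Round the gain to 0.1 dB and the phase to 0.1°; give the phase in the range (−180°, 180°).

At s = jω = j2174:
zero at origin: s = j2174 → |·| = 2174, ∠ = 90.00°
pole (s+1): 1 + j2174 → |·| = √(1²+2174²) = √4726277 ≈ 2174, ∠ = arctan(2174/1) ≈ 89.97°
pole (s+200): 200 + j2174 → |·| = √(200²+2174²) = √4766276 ≈ 2183.2, ∠ = arctan(2174/200) ≈ 84.74°
pole (s+458): 458 + j2174 → |·| = √(458²+2174²) = √4936040 ≈ 2221.7, ∠ = arctan(2174/458) ≈ 78.10°
|L| = 1000 · 2174 / 1.0545e+10 ≈ 0.00020616
Gain = 20 log₁₀(0.00020616) ≈ -73.72 dB
∠L = 90.00° − 252.81° = -162.81°

-73.7 dB, -162.8°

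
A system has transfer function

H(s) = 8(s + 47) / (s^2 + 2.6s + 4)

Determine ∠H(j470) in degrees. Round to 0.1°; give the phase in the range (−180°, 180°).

At s = jω = j470:
zero (s+47): 47 + j470 → |·| = √(47²+470²) = √223109 ≈ 472.34, ∠ = arctan(470/47) ≈ 84.29°
quadratic: (j470)² + 2.6·j470 + 4 = -220896 + j1222 → |·| ≈ 2.209e+05, ∠ ≈ 179.68°
∠H = 84.29° − 179.68° = -95.39°

-95.4°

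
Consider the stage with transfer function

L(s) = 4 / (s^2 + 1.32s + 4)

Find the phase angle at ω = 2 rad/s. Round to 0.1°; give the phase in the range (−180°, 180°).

-90.0°

At s = jω = j2:
quadratic: (j2)² + 1.32·j2 + 4 = 0 + j2.64 → |·| ≈ 2.64, ∠ ≈ 90.00°
∠L = 0.00° − 90.00° = -90.00°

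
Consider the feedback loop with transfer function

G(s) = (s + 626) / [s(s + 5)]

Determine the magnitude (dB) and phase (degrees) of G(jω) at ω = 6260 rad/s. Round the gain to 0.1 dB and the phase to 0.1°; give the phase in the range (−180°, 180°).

At s = jω = j6260:
zero (s+626): 626 + j6260 → |·| = √(626²+6260²) = √39579476 ≈ 6291.2, ∠ = arctan(6260/626) ≈ 84.29°
pole (s+5): 5 + j6260 → |·| = √(5²+6260²) = √39187625 ≈ 6260, ∠ = arctan(6260/5) ≈ 89.95°
pole at origin: |s| = 6260, ∠ = 90.00° (in denominator)
|G| = 1 · 6291.2 / 3.9188e+07 ≈ 0.00016054
Gain = 20 log₁₀(0.00016054) ≈ -75.89 dB
∠G = 84.29° − 179.95° = -95.66°

-75.9 dB, -95.7°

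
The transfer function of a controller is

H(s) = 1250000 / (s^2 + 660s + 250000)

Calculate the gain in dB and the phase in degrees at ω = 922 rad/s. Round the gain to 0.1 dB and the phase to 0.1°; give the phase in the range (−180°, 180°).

3.3 dB, -134.6°

At s = jω = j922:
quadratic: (j922)² + 660·j922 + 250000 = -600084 + j608520 → |·| ≈ 8.5463e+05, ∠ ≈ 134.60°
|H| = 1250000 / 8.5463e+05 ≈ 1.4626
Gain = 20 log₁₀(1.4626) ≈ 3.30 dB
∠H = 0.00° − 134.60° = -134.60°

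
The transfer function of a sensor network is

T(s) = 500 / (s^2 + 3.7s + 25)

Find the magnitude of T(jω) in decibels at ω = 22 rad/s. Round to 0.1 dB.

At s = jω = j22:
quadratic: (j22)² + 3.7·j22 + 25 = -459 + j81.4 → |·| ≈ 466.16, ∠ ≈ 169.94°
|T| = 500 / 466.16 ≈ 1.0726
Gain = 20 log₁₀(1.0726) ≈ 0.61 dB

0.6 dB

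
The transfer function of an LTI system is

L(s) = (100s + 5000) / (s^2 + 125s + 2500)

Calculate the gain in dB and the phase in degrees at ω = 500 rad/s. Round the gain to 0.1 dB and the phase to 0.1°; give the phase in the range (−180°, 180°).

-14.1 dB, -81.5°

Substitute s = j500:
Numerator: 100(j500) + 5000 = 5000 + j50000
Denominator: (j500)^2 + 125(j500) + 2500 = -247500 + j62500
|N| = √(5000² + 50000²) ≈ 50249, ∠N ≈ 84.29°
|D| = √(247500² + 62500²) ≈ 2.5527e+05, ∠D ≈ 165.83°
|L| = 50249 / 2.5527e+05 ≈ 0.19685
Gain = 20 log₁₀(0.19685) ≈ -14.12 dB
∠L = 84.29° − 165.83° = -81.54°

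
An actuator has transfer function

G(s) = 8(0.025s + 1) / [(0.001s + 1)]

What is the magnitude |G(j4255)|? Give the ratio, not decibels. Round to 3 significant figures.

At ω = 4255 rad/s:
zero (1 + j4255·0.025) = 1 + j106.375 → |·| ≈ 106.38, ∠ ≈ 89.46°
pole (1 + j4255·0.001) = 1 + j4.255 → |·| ≈ 4.3709, ∠ ≈ 76.77°
|G| = 8 · 106.38 / (4.3709) ≈ 194.71

195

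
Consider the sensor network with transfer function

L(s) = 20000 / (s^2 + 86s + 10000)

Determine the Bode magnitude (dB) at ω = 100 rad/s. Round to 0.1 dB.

7.3 dB

At s = jω = j100:
quadratic: (j100)² + 86·j100 + 10000 = 0 + j8600 → |·| ≈ 8600, ∠ ≈ 90.00°
|L| = 20000 / 8600 ≈ 2.3256
Gain = 20 log₁₀(2.3256) ≈ 7.33 dB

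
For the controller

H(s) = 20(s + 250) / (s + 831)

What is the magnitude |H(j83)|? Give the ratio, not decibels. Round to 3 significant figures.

6.31

At s = jω = j83:
zero (s+250): 250 + j83 → |·| = √(250²+83²) = √69389 ≈ 263.42, ∠ = arctan(83/250) ≈ 18.37°
pole (s+831): 831 + j83 → |·| = √(831²+83²) = √697450 ≈ 835.13, ∠ = arctan(83/831) ≈ 5.70°
|H| = 20 · 263.42 / 835.13 ≈ 6.3085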